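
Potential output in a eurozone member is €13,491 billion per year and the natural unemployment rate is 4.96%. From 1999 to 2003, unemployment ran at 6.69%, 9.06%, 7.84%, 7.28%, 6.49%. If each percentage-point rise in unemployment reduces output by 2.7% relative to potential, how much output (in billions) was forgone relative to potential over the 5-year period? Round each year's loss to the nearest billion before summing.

€4,574 billion

Year 1999: gap = -2.7 × (6.69 - 4.96) = -4.671%, loss ≈ 13491 × 4.671/100 ≈ 630.
Year 2000: gap = -2.7 × (9.06 - 4.96) = -11.07%, loss ≈ 13491 × 11.07/100 ≈ 1493.
Year 2001: gap = -2.7 × (7.84 - 4.96) = -7.776%, loss ≈ 13491 × 7.776/100 ≈ 1049.
Year 2002: gap = -2.7 × (7.28 - 4.96) = -6.264%, loss ≈ 13491 × 6.264/100 ≈ 845.
Year 2003: gap = -2.7 × (6.49 - 4.96) = -4.131%, loss ≈ 13491 × 4.131/100 ≈ 557.
Total lost output = 630 + 1493 + 1049 + 845 + 557 = 4574 billion.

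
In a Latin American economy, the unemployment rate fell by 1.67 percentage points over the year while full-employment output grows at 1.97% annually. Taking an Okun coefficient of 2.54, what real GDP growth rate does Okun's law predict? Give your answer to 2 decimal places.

6.21%

Growth-rate Okun's law: g_Y = g_Y* - β × Δu.
g_Y = 1.97 - 2.54 × (-1.67) = 1.97 + 4.2418 = 6.2118%, i.e. 6.21% to 2 d.p.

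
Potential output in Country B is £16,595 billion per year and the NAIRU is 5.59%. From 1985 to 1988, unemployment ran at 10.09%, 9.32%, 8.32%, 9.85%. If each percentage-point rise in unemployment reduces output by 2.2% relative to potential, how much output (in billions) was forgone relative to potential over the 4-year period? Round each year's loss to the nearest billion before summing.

Year 1985: gap = -2.2 × (10.09 - 5.59) = -9.9%, loss ≈ 16595 × 9.9/100 ≈ 1643.
Year 1986: gap = -2.2 × (9.32 - 5.59) = -8.206%, loss ≈ 16595 × 8.206/100 ≈ 1362.
Year 1987: gap = -2.2 × (8.32 - 5.59) = -6.006%, loss ≈ 16595 × 6.006/100 ≈ 997.
Year 1988: gap = -2.2 × (9.85 - 5.59) = -9.372%, loss ≈ 16595 × 9.372/100 ≈ 1555.
Total lost output = 1643 + 1362 + 997 + 1555 = 5557 billion.

£5,557 billion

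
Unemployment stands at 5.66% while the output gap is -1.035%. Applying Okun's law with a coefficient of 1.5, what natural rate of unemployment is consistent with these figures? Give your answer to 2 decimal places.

4.97%

From Okun's law, u - u* = -(output gap)/β = -(-1.035)/1.5 = 0.69 points.
So u* = 5.66 - 0.69 = 4.97%.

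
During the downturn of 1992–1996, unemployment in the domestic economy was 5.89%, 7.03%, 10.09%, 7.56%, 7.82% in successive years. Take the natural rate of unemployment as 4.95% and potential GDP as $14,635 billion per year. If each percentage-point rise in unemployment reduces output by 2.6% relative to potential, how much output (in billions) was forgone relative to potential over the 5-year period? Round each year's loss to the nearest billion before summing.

Year 1992: gap = -2.6 × (5.89 - 4.95) = -2.444%, loss ≈ 14635 × 2.444/100 ≈ 358.
Year 1993: gap = -2.6 × (7.03 - 4.95) = -5.408%, loss ≈ 14635 × 5.408/100 ≈ 791.
Year 1994: gap = -2.6 × (10.09 - 4.95) = -13.364%, loss ≈ 14635 × 13.364/100 ≈ 1956.
Year 1995: gap = -2.6 × (7.56 - 4.95) = -6.786%, loss ≈ 14635 × 6.786/100 ≈ 993.
Year 1996: gap = -2.6 × (7.82 - 4.95) = -7.462%, loss ≈ 14635 × 7.462/100 ≈ 1092.
Total lost output = 358 + 791 + 1956 + 993 + 1092 = 5190 billion.

$5,190 billion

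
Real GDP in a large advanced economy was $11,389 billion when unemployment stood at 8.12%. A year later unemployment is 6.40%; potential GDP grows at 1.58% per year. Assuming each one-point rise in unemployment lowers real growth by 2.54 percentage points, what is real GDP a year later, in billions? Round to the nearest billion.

$12,067 billion

Δu = 6.4 - 8.12 = -1.72 points.
Okun's law (growth form): g_Y = g_Y* - β × Δu = 1.58 - 2.54 × (-1.72) = 1.58 + 4.3688 = 5.9488%.
Real GDP in the next year = 11389 × (1 + 5.9488/100) = 11389 × 1.059488 ≈ 12067 billion.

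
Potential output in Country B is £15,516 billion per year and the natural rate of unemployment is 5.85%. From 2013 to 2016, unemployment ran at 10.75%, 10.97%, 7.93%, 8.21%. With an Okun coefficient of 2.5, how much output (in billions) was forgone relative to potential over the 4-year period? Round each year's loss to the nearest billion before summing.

£5,609 billion

Year 2013: gap = -2.5 × (10.75 - 5.85) = -12.25%, loss ≈ 15516 × 12.25/100 ≈ 1901.
Year 2014: gap = -2.5 × (10.97 - 5.85) = -12.8%, loss ≈ 15516 × 12.8/100 ≈ 1986.
Year 2015: gap = -2.5 × (7.93 - 5.85) = -5.2%, loss ≈ 15516 × 5.2/100 ≈ 807.
Year 2016: gap = -2.5 × (8.21 - 5.85) = -5.9%, loss ≈ 15516 × 5.9/100 ≈ 915.
Total lost output = 1901 + 1986 + 807 + 915 = 5609 billion.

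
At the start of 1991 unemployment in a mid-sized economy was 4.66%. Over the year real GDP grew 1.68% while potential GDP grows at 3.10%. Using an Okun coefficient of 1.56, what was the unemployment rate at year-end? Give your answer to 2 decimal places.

5.57%

Growth-rate Okun's law: g_Y = g_Y* - β × Δu, so Δu = (g_Y* - g_Y)/β.
Δu = (3.1 - 1.68)/1.56 = 1.42/1.56 = 0.91 percentage points.
Year-end unemployment = 4.66 + 0.91 = 5.57%.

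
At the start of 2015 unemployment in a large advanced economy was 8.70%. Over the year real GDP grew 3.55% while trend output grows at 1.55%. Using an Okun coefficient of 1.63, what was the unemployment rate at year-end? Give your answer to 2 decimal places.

Growth-rate Okun's law: g_Y = g_Y* - β × Δu, so Δu = (g_Y* - g_Y)/β.
Δu = (1.55 - 3.55)/1.63 = -2/1.63 = -1.23 percentage points.
Year-end unemployment = 8.7 - 1.23 = 7.47%.

7.47%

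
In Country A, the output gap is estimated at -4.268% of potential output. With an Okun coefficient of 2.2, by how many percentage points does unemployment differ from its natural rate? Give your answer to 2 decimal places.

Okun's law: output gap = -β × (u - u*), so u - u* = -(output gap)/β.
u - u* = -(-4.268)/2.2 = 1.94 percentage points.

1.94 percentage points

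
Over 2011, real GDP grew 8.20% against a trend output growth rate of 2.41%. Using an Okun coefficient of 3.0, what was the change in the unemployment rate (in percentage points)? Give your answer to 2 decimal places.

-1.93 percentage points

Growth-rate Okun's law: g_Y = g_Y* - β × Δu, so Δu = (g_Y* - g_Y)/β.
Δu = (2.41 - 8.2)/3.0 = -5.79/3.0 = -1.93 percentage points.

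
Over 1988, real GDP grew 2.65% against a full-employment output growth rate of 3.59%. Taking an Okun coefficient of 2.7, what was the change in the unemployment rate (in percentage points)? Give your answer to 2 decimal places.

0.35 percentage points

Growth-rate Okun's law: g_Y = g_Y* - β × Δu, so Δu = (g_Y* - g_Y)/β.
Δu = (3.59 - 2.65)/2.7 = 0.94/2.7 = 0.35 percentage points.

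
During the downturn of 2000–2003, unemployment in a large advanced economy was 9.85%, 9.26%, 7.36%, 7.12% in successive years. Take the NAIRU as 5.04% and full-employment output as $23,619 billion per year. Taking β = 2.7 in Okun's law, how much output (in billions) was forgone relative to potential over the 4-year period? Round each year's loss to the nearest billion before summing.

$8,563 billion

Year 2000: gap = -2.7 × (9.85 - 5.04) = -12.987%, loss ≈ 23619 × 12.987/100 ≈ 3067.
Year 2001: gap = -2.7 × (9.26 - 5.04) = -11.394%, loss ≈ 23619 × 11.394/100 ≈ 2691.
Year 2002: gap = -2.7 × (7.36 - 5.04) = -6.264%, loss ≈ 23619 × 6.264/100 ≈ 1479.
Year 2003: gap = -2.7 × (7.12 - 5.04) = -5.616%, loss ≈ 23619 × 5.616/100 ≈ 1326.
Total lost output = 3067 + 2691 + 1479 + 1326 = 8563 billion.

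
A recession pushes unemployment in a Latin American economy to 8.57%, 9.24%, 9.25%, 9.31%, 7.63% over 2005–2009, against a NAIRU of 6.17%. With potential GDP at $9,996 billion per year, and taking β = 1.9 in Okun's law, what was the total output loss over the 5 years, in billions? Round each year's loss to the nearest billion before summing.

Year 2005: gap = -1.9 × (8.57 - 6.17) = -4.56%, loss ≈ 9996 × 4.56/100 ≈ 456.
Year 2006: gap = -1.9 × (9.24 - 6.17) = -5.833%, loss ≈ 9996 × 5.833/100 ≈ 583.
Year 2007: gap = -1.9 × (9.25 - 6.17) = -5.852%, loss ≈ 9996 × 5.852/100 ≈ 585.
Year 2008: gap = -1.9 × (9.31 - 6.17) = -5.966%, loss ≈ 9996 × 5.966/100 ≈ 596.
Year 2009: gap = -1.9 × (7.63 - 6.17) = -2.774%, loss ≈ 9996 × 2.774/100 ≈ 277.
Total lost output = 456 + 583 + 585 + 596 + 277 = 2497 billion.

$2,497 billion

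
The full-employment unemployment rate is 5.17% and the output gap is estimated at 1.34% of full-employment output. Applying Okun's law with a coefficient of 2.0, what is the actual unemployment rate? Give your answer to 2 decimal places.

From Okun's law, u - u* = -(output gap)/β = -(1.34)/2.0 = -0.67 points.
So u = 5.17 - 0.67 = 4.50%.

4.50%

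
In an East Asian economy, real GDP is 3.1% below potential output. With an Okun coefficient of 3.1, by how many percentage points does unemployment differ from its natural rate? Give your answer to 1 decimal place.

1.0 percentage points

Okun's law: output gap = -β × (u - u*), so u - u* = -(output gap)/β.
u - u* = -(-3.1)/3.1 = 1 percentage point.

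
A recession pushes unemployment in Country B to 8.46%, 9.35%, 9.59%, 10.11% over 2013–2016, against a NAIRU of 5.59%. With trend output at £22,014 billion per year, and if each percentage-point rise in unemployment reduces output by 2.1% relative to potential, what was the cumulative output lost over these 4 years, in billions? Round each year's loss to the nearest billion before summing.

£7,004 billion

Year 2013: gap = -2.1 × (8.46 - 5.59) = -6.027%, loss ≈ 22014 × 6.027/100 ≈ 1327.
Year 2014: gap = -2.1 × (9.35 - 5.59) = -7.896%, loss ≈ 22014 × 7.896/100 ≈ 1738.
Year 2015: gap = -2.1 × (9.59 - 5.59) = -8.4%, loss ≈ 22014 × 8.4/100 ≈ 1849.
Year 2016: gap = -2.1 × (10.11 - 5.59) = -9.492%, loss ≈ 22014 × 9.492/100 ≈ 2090.
Total lost output = 1327 + 1738 + 1849 + 2090 = 7004 billion.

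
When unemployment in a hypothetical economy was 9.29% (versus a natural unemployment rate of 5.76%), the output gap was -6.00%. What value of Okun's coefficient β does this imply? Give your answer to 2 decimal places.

Okun's law: output gap = -β × (u - u*).
-6.00 = -β × (9.29 - 5.76) = -β × 3.53, so β = 6/3.53 = 1.70.

β ≈ 1.70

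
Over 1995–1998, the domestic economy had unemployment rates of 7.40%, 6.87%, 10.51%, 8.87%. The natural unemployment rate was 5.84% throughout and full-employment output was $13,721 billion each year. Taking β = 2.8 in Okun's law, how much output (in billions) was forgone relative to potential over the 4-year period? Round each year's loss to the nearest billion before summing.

Year 1995: gap = -2.8 × (7.4 - 5.84) = -4.368%, loss ≈ 13721 × 4.368/100 ≈ 599.
Year 1996: gap = -2.8 × (6.87 - 5.84) = -2.884%, loss ≈ 13721 × 2.884/100 ≈ 396.
Year 1997: gap = -2.8 × (10.51 - 5.84) = -13.076%, loss ≈ 13721 × 13.076/100 ≈ 1794.
Year 1998: gap = -2.8 × (8.87 - 5.84) = -8.484%, loss ≈ 13721 × 8.484/100 ≈ 1164.
Total lost output = 599 + 396 + 1794 + 1164 = 3953 billion.

$3,953 billion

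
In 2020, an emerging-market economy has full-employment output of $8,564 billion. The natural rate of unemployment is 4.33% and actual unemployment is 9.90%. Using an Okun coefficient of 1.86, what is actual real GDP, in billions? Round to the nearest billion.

Unemployment gap = 9.9 - 4.33 = 5.57 points, so the output gap is -1.86 × 5.57 = -10.3602%.
Actual GDP = 8564 × (1 - 10.3602/100) = 8564 × 0.896398 ≈ 7677 billion.

$7,677 billion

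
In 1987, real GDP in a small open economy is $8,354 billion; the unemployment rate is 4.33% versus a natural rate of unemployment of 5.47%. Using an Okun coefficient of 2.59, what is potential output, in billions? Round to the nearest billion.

$8,114 billion

Unemployment gap = 4.33 - 5.47 = -1.14 points, so output gap = -2.59 × (-1.14) = 2.9526%.
Since Y = Y* × (1 + gap/100), Y* = 8354/1.029526 ≈ 8114 billion.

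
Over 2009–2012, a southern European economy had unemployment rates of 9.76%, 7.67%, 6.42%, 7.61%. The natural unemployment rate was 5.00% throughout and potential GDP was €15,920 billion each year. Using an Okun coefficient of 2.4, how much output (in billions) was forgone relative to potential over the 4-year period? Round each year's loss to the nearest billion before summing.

€4,379 billion

Year 2009: gap = -2.4 × (9.76 - 5) = -11.424%, loss ≈ 15920 × 11.424/100 ≈ 1819.
Year 2010: gap = -2.4 × (7.67 - 5) = -6.408%, loss ≈ 15920 × 6.408/100 ≈ 1020.
Year 2011: gap = -2.4 × (6.42 - 5) = -3.408%, loss ≈ 15920 × 3.408/100 ≈ 543.
Year 2012: gap = -2.4 × (7.61 - 5) = -6.264%, loss ≈ 15920 × 6.264/100 ≈ 997.
Total lost output = 1819 + 1020 + 543 + 997 = 4379 billion.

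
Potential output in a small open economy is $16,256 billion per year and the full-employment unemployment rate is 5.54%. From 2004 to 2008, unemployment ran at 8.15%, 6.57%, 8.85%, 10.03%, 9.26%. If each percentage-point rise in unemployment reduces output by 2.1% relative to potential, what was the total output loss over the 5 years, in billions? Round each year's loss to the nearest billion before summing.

$5,176 billion

Year 2004: gap = -2.1 × (8.15 - 5.54) = -5.481%, loss ≈ 16256 × 5.481/100 ≈ 891.
Year 2005: gap = -2.1 × (6.57 - 5.54) = -2.163%, loss ≈ 16256 × 2.163/100 ≈ 352.
Year 2006: gap = -2.1 × (8.85 - 5.54) = -6.951%, loss ≈ 16256 × 6.951/100 ≈ 1130.
Year 2007: gap = -2.1 × (10.03 - 5.54) = -9.429%, loss ≈ 16256 × 9.429/100 ≈ 1533.
Year 2008: gap = -2.1 × (9.26 - 5.54) = -7.812%, loss ≈ 16256 × 7.812/100 ≈ 1270.
Total lost output = 891 + 352 + 1130 + 1533 + 1270 = 5176 billion.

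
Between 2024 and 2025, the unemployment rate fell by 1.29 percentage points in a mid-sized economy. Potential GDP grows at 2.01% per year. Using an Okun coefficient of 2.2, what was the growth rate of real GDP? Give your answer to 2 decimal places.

4.85%

Growth-rate Okun's law: g_Y = g_Y* - β × Δu.
g_Y = 2.01 - 2.2 × (-1.29) = 2.01 + 2.838 = 4.848%, i.e. 4.85% to 2 d.p.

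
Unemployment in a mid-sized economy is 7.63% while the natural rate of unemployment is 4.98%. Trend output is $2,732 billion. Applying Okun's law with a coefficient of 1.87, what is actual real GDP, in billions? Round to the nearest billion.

$2,597 billion

Unemployment gap = 7.63 - 4.98 = 2.65 points, so the output gap is -1.87 × 2.65 = -4.9555%.
Actual GDP = 2732 × (1 - 4.9555/100) = 2732 × 0.950445 ≈ 2597 billion.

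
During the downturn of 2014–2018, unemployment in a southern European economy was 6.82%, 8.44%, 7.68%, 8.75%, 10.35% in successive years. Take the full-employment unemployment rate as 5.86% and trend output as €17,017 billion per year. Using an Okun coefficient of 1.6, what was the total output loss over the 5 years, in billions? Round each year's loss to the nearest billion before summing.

€3,469 billion

Year 2014: gap = -1.6 × (6.82 - 5.86) = -1.536%, loss ≈ 17017 × 1.536/100 ≈ 261.
Year 2015: gap = -1.6 × (8.44 - 5.86) = -4.128%, loss ≈ 17017 × 4.128/100 ≈ 702.
Year 2016: gap = -1.6 × (7.68 - 5.86) = -2.912%, loss ≈ 17017 × 2.912/100 ≈ 496.
Year 2017: gap = -1.6 × (8.75 - 5.86) = -4.624%, loss ≈ 17017 × 4.624/100 ≈ 787.
Year 2018: gap = -1.6 × (10.35 - 5.86) = -7.184%, loss ≈ 17017 × 7.184/100 ≈ 1223.
Total lost output = 261 + 702 + 496 + 787 + 1223 = 3469 billion.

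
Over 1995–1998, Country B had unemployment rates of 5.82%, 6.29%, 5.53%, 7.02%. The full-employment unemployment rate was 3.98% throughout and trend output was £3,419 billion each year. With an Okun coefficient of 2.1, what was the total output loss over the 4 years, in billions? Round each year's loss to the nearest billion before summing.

£627 billion

Year 1995: gap = -2.1 × (5.82 - 3.98) = -3.864%, loss ≈ 3419 × 3.864/100 ≈ 132.
Year 1996: gap = -2.1 × (6.29 - 3.98) = -4.851%, loss ≈ 3419 × 4.851/100 ≈ 166.
Year 1997: gap = -2.1 × (5.53 - 3.98) = -3.255%, loss ≈ 3419 × 3.255/100 ≈ 111.
Year 1998: gap = -2.1 × (7.02 - 3.98) = -6.384%, loss ≈ 3419 × 6.384/100 ≈ 218.
Total lost output = 132 + 166 + 111 + 218 = 627 billion.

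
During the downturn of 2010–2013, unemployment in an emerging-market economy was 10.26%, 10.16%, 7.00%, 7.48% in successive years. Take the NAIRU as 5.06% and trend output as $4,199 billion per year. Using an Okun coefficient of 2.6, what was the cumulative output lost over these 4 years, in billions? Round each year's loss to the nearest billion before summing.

Year 2010: gap = -2.6 × (10.26 - 5.06) = -13.52%, loss ≈ 4199 × 13.52/100 ≈ 568.
Year 2011: gap = -2.6 × (10.16 - 5.06) = -13.26%, loss ≈ 4199 × 13.26/100 ≈ 557.
Year 2012: gap = -2.6 × (7 - 5.06) = -5.044%, loss ≈ 4199 × 5.044/100 ≈ 212.
Year 2013: gap = -2.6 × (7.48 - 5.06) = -6.292%, loss ≈ 4199 × 6.292/100 ≈ 264.
Total lost output = 568 + 557 + 212 + 264 = 1601 billion.

$1,601 billion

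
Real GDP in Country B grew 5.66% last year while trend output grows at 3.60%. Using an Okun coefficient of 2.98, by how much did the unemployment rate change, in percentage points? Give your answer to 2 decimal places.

-0.69 percentage points

Growth-rate Okun's law: g_Y = g_Y* - β × Δu, so Δu = (g_Y* - g_Y)/β.
Δu = (3.6 - 5.66)/2.98 = -2.06/2.98 = -0.69 percentage points.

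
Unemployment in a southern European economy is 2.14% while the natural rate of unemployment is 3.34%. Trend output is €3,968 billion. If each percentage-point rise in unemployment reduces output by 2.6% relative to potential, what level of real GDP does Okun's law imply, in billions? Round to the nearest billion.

€4,092 billion

Unemployment gap = 2.14 - 3.34 = -1.2 points, so the output gap is -2.6 × (-1.2) = 3.12%.
Actual GDP = 3968 × (1 + 3.12/100) = 3968 × 1.0312 ≈ 4092 billion.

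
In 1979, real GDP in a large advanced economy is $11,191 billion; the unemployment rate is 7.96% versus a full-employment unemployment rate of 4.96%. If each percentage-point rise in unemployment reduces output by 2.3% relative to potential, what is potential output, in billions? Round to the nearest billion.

Unemployment gap = 7.96 - 4.96 = 3 points, so output gap = -2.3 × 3 = -6.9%.
Since Y = Y* × (1 + gap/100), Y* = 11191/0.931 ≈ 12020 billion.

$12,020 billion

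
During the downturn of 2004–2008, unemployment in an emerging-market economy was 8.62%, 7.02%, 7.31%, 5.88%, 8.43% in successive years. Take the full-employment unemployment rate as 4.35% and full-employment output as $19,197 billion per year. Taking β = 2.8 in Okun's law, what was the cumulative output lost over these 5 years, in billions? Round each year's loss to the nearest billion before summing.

$8,336 billion

Year 2004: gap = -2.8 × (8.62 - 4.35) = -11.956%, loss ≈ 19197 × 11.956/100 ≈ 2295.
Year 2005: gap = -2.8 × (7.02 - 4.35) = -7.476%, loss ≈ 19197 × 7.476/100 ≈ 1435.
Year 2006: gap = -2.8 × (7.31 - 4.35) = -8.288%, loss ≈ 19197 × 8.288/100 ≈ 1591.
Year 2007: gap = -2.8 × (5.88 - 4.35) = -4.284%, loss ≈ 19197 × 4.284/100 ≈ 822.
Year 2008: gap = -2.8 × (8.43 - 4.35) = -11.424%, loss ≈ 19197 × 11.424/100 ≈ 2193.
Total lost output = 2295 + 1435 + 1591 + 822 + 2193 = 8336 billion.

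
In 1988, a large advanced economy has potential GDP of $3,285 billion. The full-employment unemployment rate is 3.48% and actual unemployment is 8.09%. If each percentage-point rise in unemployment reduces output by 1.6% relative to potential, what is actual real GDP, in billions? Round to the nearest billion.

$3,043 billion

Unemployment gap = 8.09 - 3.48 = 4.61 points, so the output gap is -1.6 × 4.61 = -7.376%.
Actual GDP = 3285 × (1 - 7.376/100) = 3285 × 0.92624 ≈ 3043 billion.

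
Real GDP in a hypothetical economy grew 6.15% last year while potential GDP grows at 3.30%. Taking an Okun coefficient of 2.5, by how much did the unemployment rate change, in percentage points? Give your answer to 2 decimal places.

Growth-rate Okun's law: g_Y = g_Y* - β × Δu, so Δu = (g_Y* - g_Y)/β.
Δu = (3.3 - 6.15)/2.5 = -2.85/2.5 = -1.14 percentage points.

-1.14 percentage points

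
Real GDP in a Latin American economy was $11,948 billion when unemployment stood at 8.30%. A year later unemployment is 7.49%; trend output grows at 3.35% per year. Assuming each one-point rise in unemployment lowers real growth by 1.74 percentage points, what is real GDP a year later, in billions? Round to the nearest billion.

$12,517 billion

Δu = 7.49 - 8.3 = -0.81 points.
Okun's law (growth form): g_Y = g_Y* - β × Δu = 3.35 - 1.74 × (-0.81) = 3.35 + 1.4094 = 4.7594%.
Real GDP in the next year = 11948 × (1 + 4.7594/100) = 11948 × 1.047594 ≈ 12517 billion.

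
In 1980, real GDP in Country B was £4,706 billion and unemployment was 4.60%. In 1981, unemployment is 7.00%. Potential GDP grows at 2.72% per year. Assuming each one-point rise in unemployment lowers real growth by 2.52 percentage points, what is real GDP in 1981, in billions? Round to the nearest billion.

£4,549 billion

Δu = 7 - 4.6 = 2.4 points.
Okun's law (growth form): g_Y = g_Y* - β × Δu = 2.72 - 2.52 × (2.40) = 2.72 - 6.048 = -3.328%.
Real GDP in the next year = 4706 × (1 - 3.328/100) = 4706 × 0.96672 ≈ 4549 billion.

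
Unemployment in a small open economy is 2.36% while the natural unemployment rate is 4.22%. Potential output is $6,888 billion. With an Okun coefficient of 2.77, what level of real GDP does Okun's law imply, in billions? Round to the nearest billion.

Unemployment gap = 2.36 - 4.22 = -1.86 points, so the output gap is -2.77 × (-1.86) = 5.1522%.
Actual GDP = 6888 × (1 + 5.1522/100) = 6888 × 1.051522 ≈ 7243 billion.

$7,243 billion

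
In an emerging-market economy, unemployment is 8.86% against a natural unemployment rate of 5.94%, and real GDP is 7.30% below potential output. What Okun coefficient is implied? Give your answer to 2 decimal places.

β ≈ 2.50

Okun's law: output gap = -β × (u - u*).
-7.30 = -β × (8.86 - 5.94) = -β × 2.92, so β = 7.3/2.92 = 2.50.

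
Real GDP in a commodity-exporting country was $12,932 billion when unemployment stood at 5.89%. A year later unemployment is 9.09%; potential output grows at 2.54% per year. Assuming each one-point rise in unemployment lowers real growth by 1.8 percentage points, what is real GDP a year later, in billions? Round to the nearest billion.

Δu = 9.09 - 5.89 = 3.2 points.
Okun's law (growth form): g_Y = g_Y* - β × Δu = 2.54 - 1.8 × (3.20) = 2.54 - 5.76 = -3.22%.
Real GDP in the next year = 12932 × (1 - 3.22/100) = 12932 × 0.9678 ≈ 12516 billion.

$12,516 billion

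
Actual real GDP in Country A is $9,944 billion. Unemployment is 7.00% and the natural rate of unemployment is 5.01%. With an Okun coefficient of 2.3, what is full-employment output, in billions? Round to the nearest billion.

$10,421 billion

Unemployment gap = 7 - 5.01 = 1.99 points, so output gap = -2.3 × 1.99 = -4.577%.
Since Y = Y* × (1 + gap/100), Y* = 9944/0.95423 ≈ 10421 billion.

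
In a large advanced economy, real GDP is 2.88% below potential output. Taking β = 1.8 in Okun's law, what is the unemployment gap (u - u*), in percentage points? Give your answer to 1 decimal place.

1.6 percentage points

Okun's law: output gap = -β × (u - u*), so u - u* = -(output gap)/β.
u - u* = -(-2.88)/1.8 = 1.6 percentage points.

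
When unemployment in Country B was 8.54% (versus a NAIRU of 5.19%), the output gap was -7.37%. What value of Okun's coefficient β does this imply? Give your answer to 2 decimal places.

β ≈ 2.20

Okun's law: output gap = -β × (u - u*).
-7.37 = -β × (8.54 - 5.19) = -β × 3.35, so β = 7.37/3.35 = 2.20.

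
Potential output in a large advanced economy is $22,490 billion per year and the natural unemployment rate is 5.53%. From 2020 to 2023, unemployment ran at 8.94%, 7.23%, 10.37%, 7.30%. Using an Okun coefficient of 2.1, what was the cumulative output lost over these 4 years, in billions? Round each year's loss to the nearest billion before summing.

$5,536 billion

Year 2020: gap = -2.1 × (8.94 - 5.53) = -7.161%, loss ≈ 22490 × 7.161/100 ≈ 1611.
Year 2021: gap = -2.1 × (7.23 - 5.53) = -3.57%, loss ≈ 22490 × 3.57/100 ≈ 803.
Year 2022: gap = -2.1 × (10.37 - 5.53) = -10.164%, loss ≈ 22490 × 10.164/100 ≈ 2286.
Year 2023: gap = -2.1 × (7.3 - 5.53) = -3.717%, loss ≈ 22490 × 3.717/100 ≈ 836.
Total lost output = 1611 + 803 + 2286 + 836 = 5536 billion.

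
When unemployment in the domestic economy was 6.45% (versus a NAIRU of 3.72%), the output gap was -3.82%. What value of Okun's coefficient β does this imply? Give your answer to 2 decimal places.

β ≈ 1.40

Okun's law: output gap = -β × (u - u*).
-3.82 = -β × (6.45 - 3.72) = -β × 2.73, so β = 3.82/2.73 = 1.40.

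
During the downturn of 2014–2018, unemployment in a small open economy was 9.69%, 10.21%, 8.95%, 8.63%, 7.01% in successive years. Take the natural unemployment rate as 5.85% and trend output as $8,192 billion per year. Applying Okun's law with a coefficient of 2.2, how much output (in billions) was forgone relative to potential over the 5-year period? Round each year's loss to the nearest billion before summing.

Year 2014: gap = -2.2 × (9.69 - 5.85) = -8.448%, loss ≈ 8192 × 8.448/100 ≈ 692.
Year 2015: gap = -2.2 × (10.21 - 5.85) = -9.592%, loss ≈ 8192 × 9.592/100 ≈ 786.
Year 2016: gap = -2.2 × (8.95 - 5.85) = -6.82%, loss ≈ 8192 × 6.82/100 ≈ 559.
Year 2017: gap = -2.2 × (8.63 - 5.85) = -6.116%, loss ≈ 8192 × 6.116/100 ≈ 501.
Year 2018: gap = -2.2 × (7.01 - 5.85) = -2.552%, loss ≈ 8192 × 2.552/100 ≈ 209.
Total lost output = 692 + 786 + 559 + 501 + 209 = 2747 billion.

$2,747 billion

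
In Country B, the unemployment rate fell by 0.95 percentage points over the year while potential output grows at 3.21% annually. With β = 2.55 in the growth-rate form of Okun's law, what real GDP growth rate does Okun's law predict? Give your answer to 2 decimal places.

5.63%

Growth-rate Okun's law: g_Y = g_Y* - β × Δu.
g_Y = 3.21 - 2.55 × (-0.95) = 3.21 + 2.4225 = 5.6325%, i.e. 5.63% to 2 d.p.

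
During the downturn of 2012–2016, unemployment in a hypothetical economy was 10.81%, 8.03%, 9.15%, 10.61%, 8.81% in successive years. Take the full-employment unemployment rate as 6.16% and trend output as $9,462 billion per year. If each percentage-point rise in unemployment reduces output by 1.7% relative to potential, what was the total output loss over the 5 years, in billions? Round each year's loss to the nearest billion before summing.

$2,672 billion

Year 2012: gap = -1.7 × (10.81 - 6.16) = -7.905%, loss ≈ 9462 × 7.905/100 ≈ 748.
Year 2013: gap = -1.7 × (8.03 - 6.16) = -3.179%, loss ≈ 9462 × 3.179/100 ≈ 301.
Year 2014: gap = -1.7 × (9.15 - 6.16) = -5.083%, loss ≈ 9462 × 5.083/100 ≈ 481.
Year 2015: gap = -1.7 × (10.61 - 6.16) = -7.565%, loss ≈ 9462 × 7.565/100 ≈ 716.
Year 2016: gap = -1.7 × (8.81 - 6.16) = -4.505%, loss ≈ 9462 × 4.505/100 ≈ 426.
Total lost output = 748 + 301 + 481 + 716 + 426 = 2672 billion.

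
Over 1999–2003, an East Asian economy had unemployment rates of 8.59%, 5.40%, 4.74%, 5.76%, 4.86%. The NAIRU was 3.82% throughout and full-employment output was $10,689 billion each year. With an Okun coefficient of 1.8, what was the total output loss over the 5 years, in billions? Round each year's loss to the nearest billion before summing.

$1,972 billion

Year 1999: gap = -1.8 × (8.59 - 3.82) = -8.586%, loss ≈ 10689 × 8.586/100 ≈ 918.
Year 2000: gap = -1.8 × (5.4 - 3.82) = -2.844%, loss ≈ 10689 × 2.844/100 ≈ 304.
Year 2001: gap = -1.8 × (4.74 - 3.82) = -1.656%, loss ≈ 10689 × 1.656/100 ≈ 177.
Year 2002: gap = -1.8 × (5.76 - 3.82) = -3.492%, loss ≈ 10689 × 3.492/100 ≈ 373.
Year 2003: gap = -1.8 × (4.86 - 3.82) = -1.872%, loss ≈ 10689 × 1.872/100 ≈ 200.
Total lost output = 918 + 304 + 177 + 373 + 200 = 1972 billion.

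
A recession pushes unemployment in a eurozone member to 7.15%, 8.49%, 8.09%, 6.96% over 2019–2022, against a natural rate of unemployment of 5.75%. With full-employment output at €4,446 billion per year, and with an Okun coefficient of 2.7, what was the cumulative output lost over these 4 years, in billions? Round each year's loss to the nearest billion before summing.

Year 2019: gap = -2.7 × (7.15 - 5.75) = -3.78%, loss ≈ 4446 × 3.78/100 ≈ 168.
Year 2020: gap = -2.7 × (8.49 - 5.75) = -7.398%, loss ≈ 4446 × 7.398/100 ≈ 329.
Year 2021: gap = -2.7 × (8.09 - 5.75) = -6.318%, loss ≈ 4446 × 6.318/100 ≈ 281.
Year 2022: gap = -2.7 × (6.96 - 5.75) = -3.267%, loss ≈ 4446 × 3.267/100 ≈ 145.
Total lost output = 168 + 329 + 281 + 145 = 923 billion.

€923 billion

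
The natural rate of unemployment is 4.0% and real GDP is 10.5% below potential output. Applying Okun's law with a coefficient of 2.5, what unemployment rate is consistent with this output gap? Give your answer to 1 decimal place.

From Okun's law, u - u* = -(output gap)/β = -(-10.5)/2.5 = 4.2 points.
So u = 4 + 4.2 = 8.2%.

8.2%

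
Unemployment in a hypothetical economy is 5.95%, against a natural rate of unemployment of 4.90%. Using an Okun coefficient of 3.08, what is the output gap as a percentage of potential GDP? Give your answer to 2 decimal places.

The unemployment gap is 5.95 - 4.9 = 1.05 percentage points.
Okun's law gives an output gap of -3.08 × 1.05 = -3.234%, i.e. 3.23% below potential.

-3.23%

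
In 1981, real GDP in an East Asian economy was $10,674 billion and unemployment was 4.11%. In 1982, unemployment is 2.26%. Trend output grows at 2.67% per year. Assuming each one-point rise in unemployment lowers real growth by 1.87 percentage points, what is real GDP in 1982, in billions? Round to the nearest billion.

$11,328 billion

Δu = 2.26 - 4.11 = -1.85 points.
Okun's law (growth form): g_Y = g_Y* - β × Δu = 2.67 - 1.87 × (-1.85) = 2.67 + 3.4595 = 6.1295%.
Real GDP in the next year = 10674 × (1 + 6.1295/100) = 10674 × 1.061295 ≈ 11328 billion.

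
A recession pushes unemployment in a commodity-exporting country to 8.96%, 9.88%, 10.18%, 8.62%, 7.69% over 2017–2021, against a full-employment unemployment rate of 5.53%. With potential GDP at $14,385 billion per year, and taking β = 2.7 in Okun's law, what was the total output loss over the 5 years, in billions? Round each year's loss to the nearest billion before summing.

$6,867 billion

Year 2017: gap = -2.7 × (8.96 - 5.53) = -9.261%, loss ≈ 14385 × 9.261/100 ≈ 1332.
Year 2018: gap = -2.7 × (9.88 - 5.53) = -11.745%, loss ≈ 14385 × 11.745/100 ≈ 1690.
Year 2019: gap = -2.7 × (10.18 - 5.53) = -12.555%, loss ≈ 14385 × 12.555/100 ≈ 1806.
Year 2020: gap = -2.7 × (8.62 - 5.53) = -8.343%, loss ≈ 14385 × 8.343/100 ≈ 1200.
Year 2021: gap = -2.7 × (7.69 - 5.53) = -5.832%, loss ≈ 14385 × 5.832/100 ≈ 839.
Total lost output = 1332 + 1690 + 1806 + 1200 + 839 = 6867 billion.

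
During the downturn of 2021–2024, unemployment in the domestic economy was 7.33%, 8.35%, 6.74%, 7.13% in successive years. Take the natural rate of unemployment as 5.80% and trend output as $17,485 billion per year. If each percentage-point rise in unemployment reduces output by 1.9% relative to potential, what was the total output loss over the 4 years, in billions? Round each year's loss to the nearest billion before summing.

Year 2021: gap = -1.9 × (7.33 - 5.8) = -2.907%, loss ≈ 17485 × 2.907/100 ≈ 508.
Year 2022: gap = -1.9 × (8.35 - 5.8) = -4.845%, loss ≈ 17485 × 4.845/100 ≈ 847.
Year 2023: gap = -1.9 × (6.74 - 5.8) = -1.786%, loss ≈ 17485 × 1.786/100 ≈ 312.
Year 2024: gap = -1.9 × (7.13 - 5.8) = -2.527%, loss ≈ 17485 × 2.527/100 ≈ 442.
Total lost output = 508 + 847 + 312 + 442 = 2109 billion.

$2,109 billion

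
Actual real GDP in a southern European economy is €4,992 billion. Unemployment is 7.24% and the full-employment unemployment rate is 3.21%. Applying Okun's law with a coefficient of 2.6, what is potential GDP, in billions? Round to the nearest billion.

Unemployment gap = 7.24 - 3.21 = 4.03 points, so output gap = -2.6 × 4.03 = -10.478%.
Since Y = Y* × (1 + gap/100), Y* = 4992/0.89522 ≈ 5576 billion.

€5,576 billion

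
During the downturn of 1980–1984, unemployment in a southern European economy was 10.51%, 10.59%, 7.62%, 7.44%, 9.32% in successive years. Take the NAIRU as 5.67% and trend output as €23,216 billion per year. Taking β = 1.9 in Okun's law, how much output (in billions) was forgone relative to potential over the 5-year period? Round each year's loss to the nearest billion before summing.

Year 1980: gap = -1.9 × (10.51 - 5.67) = -9.196%, loss ≈ 23216 × 9.196/100 ≈ 2135.
Year 1981: gap = -1.9 × (10.59 - 5.67) = -9.348%, loss ≈ 23216 × 9.348/100 ≈ 2170.
Year 1982: gap = -1.9 × (7.62 - 5.67) = -3.705%, loss ≈ 23216 × 3.705/100 ≈ 860.
Year 1983: gap = -1.9 × (7.44 - 5.67) = -3.363%, loss ≈ 23216 × 3.363/100 ≈ 781.
Year 1984: gap = -1.9 × (9.32 - 5.67) = -6.935%, loss ≈ 23216 × 6.935/100 ≈ 1610.
Total lost output = 2135 + 2170 + 860 + 781 + 1610 = 7556 billion.

€7,556 billion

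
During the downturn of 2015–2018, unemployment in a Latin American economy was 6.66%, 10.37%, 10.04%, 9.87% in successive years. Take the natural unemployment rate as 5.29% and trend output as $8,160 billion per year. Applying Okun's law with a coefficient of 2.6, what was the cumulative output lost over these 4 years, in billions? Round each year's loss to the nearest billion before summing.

$3,349 billion

Year 2015: gap = -2.6 × (6.66 - 5.29) = -3.562%, loss ≈ 8160 × 3.562/100 ≈ 291.
Year 2016: gap = -2.6 × (10.37 - 5.29) = -13.208%, loss ≈ 8160 × 13.208/100 ≈ 1078.
Year 2017: gap = -2.6 × (10.04 - 5.29) = -12.35%, loss ≈ 8160 × 12.35/100 ≈ 1008.
Year 2018: gap = -2.6 × (9.87 - 5.29) = -11.908%, loss ≈ 8160 × 11.908/100 ≈ 972.
Total lost output = 291 + 1078 + 1008 + 972 = 3349 billion.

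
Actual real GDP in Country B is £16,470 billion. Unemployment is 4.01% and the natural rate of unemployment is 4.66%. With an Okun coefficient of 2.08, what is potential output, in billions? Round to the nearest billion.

Unemployment gap = 4.01 - 4.66 = -0.65 points, so output gap = -2.08 × (-0.65) = 1.352%.
Since Y = Y* × (1 + gap/100), Y* = 16470/1.01352 ≈ 16250 billion.

£16,250 billion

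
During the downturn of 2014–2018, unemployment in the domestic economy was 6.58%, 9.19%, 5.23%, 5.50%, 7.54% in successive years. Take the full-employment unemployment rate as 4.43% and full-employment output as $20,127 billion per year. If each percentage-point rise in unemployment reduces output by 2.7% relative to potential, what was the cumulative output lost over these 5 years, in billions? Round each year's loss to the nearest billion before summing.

Year 2014: gap = -2.7 × (6.58 - 4.43) = -5.805%, loss ≈ 20127 × 5.805/100 ≈ 1168.
Year 2015: gap = -2.7 × (9.19 - 4.43) = -12.852%, loss ≈ 20127 × 12.852/100 ≈ 2587.
Year 2016: gap = -2.7 × (5.23 - 4.43) = -2.16%, loss ≈ 20127 × 2.16/100 ≈ 435.
Year 2017: gap = -2.7 × (5.5 - 4.43) = -2.889%, loss ≈ 20127 × 2.889/100 ≈ 581.
Year 2018: gap = -2.7 × (7.54 - 4.43) = -8.397%, loss ≈ 20127 × 8.397/100 ≈ 1690.
Total lost output = 1168 + 2587 + 435 + 581 + 1690 = 6461 billion.

$6,461 billion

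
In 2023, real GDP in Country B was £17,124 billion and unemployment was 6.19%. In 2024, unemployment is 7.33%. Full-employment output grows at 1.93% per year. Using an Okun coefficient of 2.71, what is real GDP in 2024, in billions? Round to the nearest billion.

£16,925 billion

Δu = 7.33 - 6.19 = 1.14 points.
Okun's law (growth form): g_Y = g_Y* - β × Δu = 1.93 - 2.71 × (1.14) = 1.93 - 3.0894 = -1.1594%.
Real GDP in the next year = 17124 × (1 - 1.1594/100) = 17124 × 0.988406 ≈ 16925 billion.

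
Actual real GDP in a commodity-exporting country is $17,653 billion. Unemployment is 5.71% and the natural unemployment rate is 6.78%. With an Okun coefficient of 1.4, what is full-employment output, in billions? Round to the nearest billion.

Unemployment gap = 5.71 - 6.78 = -1.07 points, so output gap = -1.4 × (-1.07) = 1.498%.
Since Y = Y* × (1 + gap/100), Y* = 17653/1.01498 ≈ 17392 billion.

$17,392 billion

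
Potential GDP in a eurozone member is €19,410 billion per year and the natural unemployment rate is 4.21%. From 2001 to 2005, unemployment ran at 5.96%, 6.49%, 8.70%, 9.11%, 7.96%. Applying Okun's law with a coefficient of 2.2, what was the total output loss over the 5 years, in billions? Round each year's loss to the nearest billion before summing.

Year 2001: gap = -2.2 × (5.96 - 4.21) = -3.85%, loss ≈ 19410 × 3.85/100 ≈ 747.
Year 2002: gap = -2.2 × (6.49 - 4.21) = -5.016%, loss ≈ 19410 × 5.016/100 ≈ 974.
Year 2003: gap = -2.2 × (8.7 - 4.21) = -9.878%, loss ≈ 19410 × 9.878/100 ≈ 1917.
Year 2004: gap = -2.2 × (9.11 - 4.21) = -10.78%, loss ≈ 19410 × 10.78/100 ≈ 2092.
Year 2005: gap = -2.2 × (7.96 - 4.21) = -8.25%, loss ≈ 19410 × 8.25/100 ≈ 1601.
Total lost output = 747 + 974 + 1917 + 2092 + 1601 = 7331 billion.

€7,331 billion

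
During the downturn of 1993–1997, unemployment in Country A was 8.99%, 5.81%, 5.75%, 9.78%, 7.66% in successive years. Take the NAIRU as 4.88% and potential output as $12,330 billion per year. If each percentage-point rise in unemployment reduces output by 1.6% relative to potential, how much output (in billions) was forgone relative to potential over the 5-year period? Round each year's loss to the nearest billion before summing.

Year 1993: gap = -1.6 × (8.99 - 4.88) = -6.576%, loss ≈ 12330 × 6.576/100 ≈ 811.
Year 1994: gap = -1.6 × (5.81 - 4.88) = -1.488%, loss ≈ 12330 × 1.488/100 ≈ 183.
Year 1995: gap = -1.6 × (5.75 - 4.88) = -1.392%, loss ≈ 12330 × 1.392/100 ≈ 172.
Year 1996: gap = -1.6 × (9.78 - 4.88) = -7.84%, loss ≈ 12330 × 7.84/100 ≈ 967.
Year 1997: gap = -1.6 × (7.66 - 4.88) = -4.448%, loss ≈ 12330 × 4.448/100 ≈ 548.
Total lost output = 811 + 183 + 172 + 967 + 548 = 2681 billion.

$2,681 billion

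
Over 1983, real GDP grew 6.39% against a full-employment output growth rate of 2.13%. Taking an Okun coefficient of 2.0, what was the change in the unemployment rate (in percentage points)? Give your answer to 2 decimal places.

-2.13 percentage points

Growth-rate Okun's law: g_Y = g_Y* - β × Δu, so Δu = (g_Y* - g_Y)/β.
Δu = (2.13 - 6.39)/2.0 = -4.26/2.0 = -2.13 percentage points.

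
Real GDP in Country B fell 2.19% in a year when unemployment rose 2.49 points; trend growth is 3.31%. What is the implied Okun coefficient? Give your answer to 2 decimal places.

Growth form: g_Y = g_Y* - β × Δu, so β = (g_Y* - g_Y)/Δu.
β = (3.31 + 2.19)/2.49 = 5.5/2.49 = 2.21.

β ≈ 2.21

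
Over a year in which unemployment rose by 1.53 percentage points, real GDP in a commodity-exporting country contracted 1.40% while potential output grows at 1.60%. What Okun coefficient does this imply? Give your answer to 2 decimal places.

β ≈ 1.96

Growth form: g_Y = g_Y* - β × Δu, so β = (g_Y* - g_Y)/Δu.
β = (1.6 + 1.4)/1.53 = 3/1.53 = 1.96.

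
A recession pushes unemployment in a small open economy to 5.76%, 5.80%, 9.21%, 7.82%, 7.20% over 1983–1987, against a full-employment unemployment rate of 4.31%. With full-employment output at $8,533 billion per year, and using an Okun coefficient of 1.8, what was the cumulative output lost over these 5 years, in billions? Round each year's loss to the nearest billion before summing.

Year 1983: gap = -1.8 × (5.76 - 4.31) = -2.61%, loss ≈ 8533 × 2.61/100 ≈ 223.
Year 1984: gap = -1.8 × (5.8 - 4.31) = -2.682%, loss ≈ 8533 × 2.682/100 ≈ 229.
Year 1985: gap = -1.8 × (9.21 - 4.31) = -8.82%, loss ≈ 8533 × 8.82/100 ≈ 753.
Year 1986: gap = -1.8 × (7.82 - 4.31) = -6.318%, loss ≈ 8533 × 6.318/100 ≈ 539.
Year 1987: gap = -1.8 × (7.2 - 4.31) = -5.202%, loss ≈ 8533 × 5.202/100 ≈ 444.
Total lost output = 223 + 229 + 753 + 539 + 444 = 2188 billion.

$2,188 billion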